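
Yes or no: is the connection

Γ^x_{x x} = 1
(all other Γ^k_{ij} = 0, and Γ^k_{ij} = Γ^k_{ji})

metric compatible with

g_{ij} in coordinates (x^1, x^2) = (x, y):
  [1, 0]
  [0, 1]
Using ∇_k g_{ij} = ∂_k g_{ij} - Γ^m_{ki} g_{mj} - Γ^m_{kj} g_{im}:
∇_x g_{xx} = (0) - (1) - (1) = -2 ≠ 0
So the connection is not metric compatible (it is not the Levi-Civita connection).
No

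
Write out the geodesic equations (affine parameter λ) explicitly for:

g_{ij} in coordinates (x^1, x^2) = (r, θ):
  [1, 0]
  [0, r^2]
Geodesic equation: d^2x^k/dλ^2 + Γ^k_{ij} (dx^i/dλ)(dx^j/dλ) = 0.
Non-zero Christoffel symbols:
Γ^r_{θ θ} = -r
Γ^θ_{r θ} = 1/r
Substituting (the symmetric pair Γ^k_{ij}, Γ^k_{ji} combines into a factor 2):
d^2r/dλ^2 - r (dθ/dλ)^2 = 0
d^2θ/dλ^2 + (2/r) (dr/dλ)(dθ/dλ) = 0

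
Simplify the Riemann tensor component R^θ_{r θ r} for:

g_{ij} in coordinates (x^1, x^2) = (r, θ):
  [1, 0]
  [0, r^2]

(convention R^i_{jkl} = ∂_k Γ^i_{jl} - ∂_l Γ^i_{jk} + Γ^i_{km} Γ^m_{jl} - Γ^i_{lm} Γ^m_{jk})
Non-zero Christoffel symbols (Γ^k_{ij} = Γ^k_{ji}):
Γ^r_{θ θ} = -r
Γ^θ_{r θ} = 1/r
R^θ_{r θ r} = ∂_θ Γ^θ_{r r} - ∂_r Γ^θ_{r θ} + Γ^θ_{θ m} Γ^m_{r r} - Γ^θ_{r m} Γ^m_{r θ}
  = (0) - (-1/r^2) + (0) - (1/r^2) = 0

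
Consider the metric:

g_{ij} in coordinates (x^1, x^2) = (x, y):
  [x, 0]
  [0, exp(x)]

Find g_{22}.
With x^1 = x, x^2 = y, g_{22} = g_{yy} is the row-2, column-2 entry of the matrix.
g_{22} = exp(x)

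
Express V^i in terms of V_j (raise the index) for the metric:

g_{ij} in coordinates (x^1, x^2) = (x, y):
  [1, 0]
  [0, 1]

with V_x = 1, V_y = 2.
Inverse metric (diagonal): g^{xx} = 1, g^{yy} = 1
V^i = g^{ij} V_j:
V^x = (1)(1) + (0)(2) = 1
V^y = (0)(1) + (1)(2) = 2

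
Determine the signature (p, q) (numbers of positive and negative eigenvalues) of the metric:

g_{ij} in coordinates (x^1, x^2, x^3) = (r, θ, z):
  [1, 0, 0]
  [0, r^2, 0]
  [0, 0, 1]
The metric is diagonal, so its eigenvalues are the diagonal entries: 1, r^2, 1 (at a generic point, where coordinate-dependent entries are positive).
3 positive, 0 negative.
(3, 0) - Riemannian (positive definite)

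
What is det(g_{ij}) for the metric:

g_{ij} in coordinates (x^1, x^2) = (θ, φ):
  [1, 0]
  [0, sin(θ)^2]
For a 2×2 metric: det(g) = g_{11}·g_{22} - g_{12}·g_{21}
= (1)·(sin(θ)^2) - (0)·(0)
= sin(θ)^2 - 0
det(g) = sin(θ)^2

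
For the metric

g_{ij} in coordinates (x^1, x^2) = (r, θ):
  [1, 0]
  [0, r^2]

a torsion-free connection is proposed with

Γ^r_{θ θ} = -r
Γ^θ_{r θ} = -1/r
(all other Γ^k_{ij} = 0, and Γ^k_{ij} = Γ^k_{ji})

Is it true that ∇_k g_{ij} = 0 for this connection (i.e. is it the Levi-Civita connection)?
Using ∇_k g_{ij} = ∂_k g_{ij} - Γ^m_{ki} g_{mj} - Γ^m_{kj} g_{im}:
∇_θ g_{rθ} = (0) - (-r) - (-r) = 2*r ≠ 0
So the connection is not metric compatible (it is not the Levi-Civita connection).
No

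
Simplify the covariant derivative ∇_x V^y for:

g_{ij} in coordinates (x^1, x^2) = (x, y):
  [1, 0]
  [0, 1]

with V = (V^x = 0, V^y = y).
All Christoffel symbols are zero.
∇_x V^y = ∂_x V^y + Γ^y_{x j} V^j
  = (0) + (0)(0) + (0)(y)
  = 0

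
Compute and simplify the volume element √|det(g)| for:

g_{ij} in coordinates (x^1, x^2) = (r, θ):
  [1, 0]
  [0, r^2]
det(g) = r^2
√|det(g)| = r
Volume element: dV = r dr dθ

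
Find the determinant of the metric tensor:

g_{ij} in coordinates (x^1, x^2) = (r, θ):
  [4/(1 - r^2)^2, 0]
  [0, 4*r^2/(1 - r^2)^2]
For a 2×2 metric: det(g) = g_{11}·g_{22} - g_{12}·g_{21}
= (4/(1 - r^2)^2)·(4*r^2/(1 - r^2)^2) - (0)·(0)
= 16*r^2/(1 - r^2)^4 - 0
det(g) = 16*r^2/(1 - r^2)^4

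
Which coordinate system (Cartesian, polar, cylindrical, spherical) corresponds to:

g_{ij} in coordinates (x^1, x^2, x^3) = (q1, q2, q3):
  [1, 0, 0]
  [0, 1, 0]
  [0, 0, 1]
All components are constant and the metric is the identity, i.e. orthonormal rectilinear coordinates.
Cartesian (3D) coordinates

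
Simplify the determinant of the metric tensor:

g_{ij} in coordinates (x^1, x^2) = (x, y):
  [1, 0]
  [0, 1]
For a 2×2 metric: det(g) = g_{11}·g_{22} - g_{12}·g_{21}
= (1)·(1) - (0)·(0)
= 1 - 0
det(g) = 1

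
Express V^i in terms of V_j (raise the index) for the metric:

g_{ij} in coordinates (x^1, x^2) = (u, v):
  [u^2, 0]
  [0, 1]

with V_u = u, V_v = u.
Inverse metric (diagonal): g^{uu} = 1/u^2, g^{vv} = 1
V^i = g^{ij} V_j:
V^u = (1/u^2)(u) + (0)(u) = 1/u
V^v = (0)(u) + (1)(u) = u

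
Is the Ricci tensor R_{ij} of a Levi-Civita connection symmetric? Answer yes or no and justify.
R_{ij} = R^k_{ikj}; the pair symmetry R_{kilj} = R_{ljki} gives R_{ij} = R_{ji}.
Yes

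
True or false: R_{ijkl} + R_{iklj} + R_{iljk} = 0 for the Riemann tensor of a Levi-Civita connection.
This is the first (algebraic) Bianchi identity.
True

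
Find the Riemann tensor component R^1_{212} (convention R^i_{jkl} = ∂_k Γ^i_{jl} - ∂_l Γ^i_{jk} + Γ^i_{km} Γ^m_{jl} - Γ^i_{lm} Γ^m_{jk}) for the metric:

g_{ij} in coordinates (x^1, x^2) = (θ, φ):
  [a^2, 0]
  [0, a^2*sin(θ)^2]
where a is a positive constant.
Non-zero Christoffel symbols (Γ^k_{ij} = Γ^k_{ji}):
Γ^θ_{φ φ} = -sin(2*θ)/2
Γ^φ_{θ φ} = 1/tan(θ)
R^θ_{φ θ φ} = ∂_θ Γ^θ_{φ φ} - ∂_φ Γ^θ_{φ θ} + Γ^θ_{θ m} Γ^m_{φ φ} - Γ^θ_{φ m} Γ^m_{φ θ}
  = (-cos(2*θ)) - (0) + (0) - (-cos(θ)^2) = sin(θ)^2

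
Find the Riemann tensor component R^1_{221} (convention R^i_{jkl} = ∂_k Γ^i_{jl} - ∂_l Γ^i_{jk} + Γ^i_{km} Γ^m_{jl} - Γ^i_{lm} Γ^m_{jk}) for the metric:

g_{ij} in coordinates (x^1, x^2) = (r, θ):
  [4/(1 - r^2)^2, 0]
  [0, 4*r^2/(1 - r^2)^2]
Non-zero Christoffel symbols (Γ^k_{ij} = Γ^k_{ji}):
Γ^r_{r r} = 2*r/(1 - r^2)
Γ^r_{θ θ} = (r^3 + r)/(r^2 - 1)
Γ^θ_{r θ} = (-r^2 - 1)/(r^3 - r)
R^r_{θ θ r} = ∂_θ Γ^r_{θ r} - ∂_r Γ^r_{θ θ} + Γ^r_{θ m} Γ^m_{θ r} - Γ^r_{r m} Γ^m_{θ θ}
  = (0) - ((r^4 - 4*r^2 - 1)/(r^2 - 1)^2) + (-(r^2 + 1)^2/(r^2 - 1)^2) - (-2*r^2*(r^2 + 1)/(r^2 - 1)^2) = 4*r^2/(r^2 - 1)^2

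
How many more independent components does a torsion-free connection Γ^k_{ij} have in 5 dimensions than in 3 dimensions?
Independent components in n dimensions: n × n(n+1)/2 = n^2(n+1)/2.
5D: 5 × 15 = 75
3D: 3 × 6 = 18
Difference = 75 - 18 = 57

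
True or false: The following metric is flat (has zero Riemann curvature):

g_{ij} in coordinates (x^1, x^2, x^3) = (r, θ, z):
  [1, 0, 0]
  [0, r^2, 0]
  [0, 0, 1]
Non-zero Christoffel symbols:
Γ^r_{θ θ} = -r
Γ^θ_{r θ} = 1/r
Ricci tensor: R_{rr} = 0, R_{rθ} = 0, R_{rz} = 0, R_{θθ} = 0, R_{θz} = 0, R_{zz} = 0
All R_{ij} vanish; in 3 dimensions the Riemann tensor is fully determined by the Ricci tensor, so R^i_{jkl} = 0: the metric is flat (curvilinear coordinates on flat space).
True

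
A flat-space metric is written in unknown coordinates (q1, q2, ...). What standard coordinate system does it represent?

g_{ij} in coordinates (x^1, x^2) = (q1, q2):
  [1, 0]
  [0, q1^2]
The line element ds^2 = dq1^2 + q1^2 dq2^2 is dr^2 + r^2 dθ^2 with q1 = r, q2 = θ.
polar coordinates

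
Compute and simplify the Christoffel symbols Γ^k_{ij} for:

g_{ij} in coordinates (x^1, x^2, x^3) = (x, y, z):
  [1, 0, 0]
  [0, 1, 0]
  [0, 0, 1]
Using Γ^k_{ij} = (1/2) g^{km} (∂_i g_{mj} + ∂_j g_{mi} - ∂_m g_{ij}); the metric is diagonal, so only the m = k term contributes.
Every metric component is constant, so all ∂_m g_{ij} = 0 and every Christoffel symbol vanishes.
All Christoffel symbols are zero.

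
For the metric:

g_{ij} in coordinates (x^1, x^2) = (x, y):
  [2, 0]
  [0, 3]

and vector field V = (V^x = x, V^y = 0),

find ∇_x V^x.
All Christoffel symbols are zero.
∇_x V^x = ∂_x V^x + Γ^x_{x j} V^j
  = (1) + (0)(x) + (0)(0)
  = 1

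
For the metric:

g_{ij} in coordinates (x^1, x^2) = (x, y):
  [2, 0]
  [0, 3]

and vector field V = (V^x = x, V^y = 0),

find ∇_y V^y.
All Christoffel symbols are zero.
∇_y V^y = ∂_y V^y + Γ^y_{y j} V^j
  = (0) + (0)(x) + (0)(0)
  = 0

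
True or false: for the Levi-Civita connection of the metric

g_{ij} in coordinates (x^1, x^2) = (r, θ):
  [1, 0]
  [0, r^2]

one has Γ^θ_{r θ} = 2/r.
Γ^θ_{r θ} = (1/2) g^{θθ} (∂_r g_{θθ} + ∂_θ g_{θr} - ∂_θ g_{rθ}) = (1/2)(1/r^2)((2*r) + (0) - (0)) = 1/r
This differs from the proposed value 2/r.
False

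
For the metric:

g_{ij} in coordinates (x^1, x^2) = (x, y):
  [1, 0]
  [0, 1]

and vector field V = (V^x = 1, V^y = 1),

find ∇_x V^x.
All Christoffel symbols are zero.
∇_x V^x = ∂_x V^x + Γ^x_{x j} V^j
  = (0) + (0)(1) + (0)(1)
  = 0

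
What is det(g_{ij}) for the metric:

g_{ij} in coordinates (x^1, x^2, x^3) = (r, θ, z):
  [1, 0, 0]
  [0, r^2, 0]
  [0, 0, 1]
Diagonal metric: det(g) = g_{11}·g_{22}·g_{33}
= (1)·(r^2)·(1)
det(g) = r^2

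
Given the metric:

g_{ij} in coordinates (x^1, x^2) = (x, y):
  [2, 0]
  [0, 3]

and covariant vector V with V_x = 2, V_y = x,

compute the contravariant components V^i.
Inverse metric (diagonal): g^{xx} = 1/2, g^{yy} = 1/3
V^i = g^{ij} V_j:
V^x = (1/2)(2) + (0)(x) = 1
V^y = (0)(2) + (1/3)(x) = x/3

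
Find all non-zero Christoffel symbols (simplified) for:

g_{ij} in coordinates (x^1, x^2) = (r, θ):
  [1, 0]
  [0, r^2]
Using Γ^k_{ij} = (1/2) g^{km} (∂_i g_{mj} + ∂_j g_{mi} - ∂_m g_{ij}); the metric is diagonal, so only the m = k term contributes.
Non-zero symbols (using the symmetry Γ^k_{ij} = Γ^k_{ji}):
Γ^r_{θ θ} = (1/2) g^{rr} (∂_θ g_{rθ} + ∂_θ g_{rθ} - ∂_r g_{θθ}) = (1/2)(1)((0) + (0) - (2*r)) = -r
Γ^θ_{r θ} = (1/2) g^{θθ} (∂_r g_{θθ} + ∂_θ g_{θr} - ∂_θ g_{rθ}) = (1/2)(1/r^2)((2*r) + (0) - (0)) = 1/r
All other Christoffel symbols are zero.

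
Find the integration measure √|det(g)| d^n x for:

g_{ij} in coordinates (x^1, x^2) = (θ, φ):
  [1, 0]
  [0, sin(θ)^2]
det(g) = sin(θ)^2
√|det(g)| = sin(θ) (taking 0 < θ < π so that |sin(θ)| = sin(θ))
Volume element: dV = sin(θ) dθ dφ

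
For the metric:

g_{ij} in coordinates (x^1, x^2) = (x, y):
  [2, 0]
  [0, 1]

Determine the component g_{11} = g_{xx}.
With x^1 = x, x^2 = y, g_{11} = g_{xx} is the row-1, column-1 entry of the matrix.
g_{11} = 2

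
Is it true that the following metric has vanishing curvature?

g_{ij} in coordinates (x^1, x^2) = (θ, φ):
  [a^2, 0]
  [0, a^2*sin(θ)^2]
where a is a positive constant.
Non-zero Christoffel symbols:
Γ^θ_{φ φ} = -sin(2*θ)/2
Γ^φ_{θ φ} = 1/tan(θ)
Ricci tensor: R_{θθ} = 1, R_{θφ} = 0, R_{φφ} = sin(θ)^2
The Ricci tensor is non-zero, so the Riemann tensor is non-zero: not flat.
No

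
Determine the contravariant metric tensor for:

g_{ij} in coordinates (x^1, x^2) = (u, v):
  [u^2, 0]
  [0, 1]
The metric is diagonal, so g^{ij} is diagonal with entries 1/g_{ii}: diag(1/(u^2), 1).
g^{ij}:
  [1/u^2, 0]
  [0, 1]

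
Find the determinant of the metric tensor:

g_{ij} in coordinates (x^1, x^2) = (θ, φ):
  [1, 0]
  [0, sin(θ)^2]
For a 2×2 metric: det(g) = g_{11}·g_{22} - g_{12}·g_{21}
= (1)·(sin(θ)^2) - (0)·(0)
= sin(θ)^2 - 0
det(g) = sin(θ)^2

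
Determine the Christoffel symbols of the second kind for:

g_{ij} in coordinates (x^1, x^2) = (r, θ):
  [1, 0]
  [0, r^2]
Using Γ^k_{ij} = (1/2) g^{km} (∂_i g_{mj} + ∂_j g_{mi} - ∂_m g_{ij}); the metric is diagonal, so only the m = k term contributes.
Non-zero symbols (using the symmetry Γ^k_{ij} = Γ^k_{ji}):
Γ^r_{θ θ} = (1/2) g^{rr} (∂_θ g_{rθ} + ∂_θ g_{rθ} - ∂_r g_{θθ}) = (1/2)(1)((0) + (0) - (2*r)) = -r
Γ^θ_{r θ} = (1/2) g^{θθ} (∂_r g_{θθ} + ∂_θ g_{θr} - ∂_θ g_{rθ}) = (1/2)(1/r^2)((2*r) + (0) - (0)) = 1/r
All other Christoffel symbols are zero.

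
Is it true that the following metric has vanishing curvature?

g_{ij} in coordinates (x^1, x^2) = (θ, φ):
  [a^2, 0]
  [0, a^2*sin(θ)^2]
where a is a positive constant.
Non-zero Christoffel symbols:
Γ^θ_{φ φ} = -sin(2*θ)/2
Γ^φ_{θ φ} = 1/tan(θ)
Ricci tensor: R_{θθ} = 1, R_{θφ} = 0, R_{φφ} = sin(θ)^2
The Ricci tensor is non-zero, so the Riemann tensor is non-zero: not flat.
No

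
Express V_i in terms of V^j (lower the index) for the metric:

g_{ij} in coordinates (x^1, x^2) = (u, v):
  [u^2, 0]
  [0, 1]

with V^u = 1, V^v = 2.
V_i = g_{ij} V^j:
V_u = (u^2)(1) + (0)(2) = u^2
V_v = (0)(1) + (1)(2) = 2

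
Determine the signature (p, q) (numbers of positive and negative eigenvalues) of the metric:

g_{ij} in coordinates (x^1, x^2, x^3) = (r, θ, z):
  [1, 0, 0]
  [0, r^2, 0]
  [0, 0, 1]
The metric is diagonal, so its eigenvalues are the diagonal entries: 1, r^2, 1 (at a generic point, where coordinate-dependent entries are positive).
3 positive, 0 negative.
(3, 0) - Riemannian (positive definite)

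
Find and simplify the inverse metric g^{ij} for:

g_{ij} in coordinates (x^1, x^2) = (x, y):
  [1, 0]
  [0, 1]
The metric is diagonal, so g^{ij} is diagonal with entries 1/g_{ii}: diag(1, 1).
g^{ij}:
  [1, 0]
  [0, 1]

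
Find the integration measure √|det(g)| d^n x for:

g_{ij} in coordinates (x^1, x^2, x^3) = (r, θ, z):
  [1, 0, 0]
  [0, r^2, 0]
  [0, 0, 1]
det(g) = r^2
√|det(g)| = r
Volume element: dV = r dr dθ dz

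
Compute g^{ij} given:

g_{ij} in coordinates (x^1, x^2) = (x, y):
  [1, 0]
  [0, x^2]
The metric is diagonal, so g^{ij} is diagonal with entries 1/g_{ii}: diag(1, 1/(x^2)).
g^{ij}:
  [1, 0]
  [0, 1/x^2]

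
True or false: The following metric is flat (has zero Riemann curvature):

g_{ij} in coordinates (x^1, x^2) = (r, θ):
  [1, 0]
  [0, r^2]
Non-zero Christoffel symbols:
Γ^r_{θ θ} = -r
Γ^θ_{r θ} = 1/r
Ricci tensor: R_{rr} = 0, R_{rθ} = 0, R_{θθ} = 0
All R_{ij} vanish; in 2 dimensions the Riemann tensor is fully determined by the Ricci tensor, so R^i_{jkl} = 0: the metric is flat (curvilinear coordinates on flat space).
True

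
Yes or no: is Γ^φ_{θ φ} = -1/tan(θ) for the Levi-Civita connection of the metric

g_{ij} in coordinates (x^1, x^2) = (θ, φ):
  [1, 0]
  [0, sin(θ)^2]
Γ^φ_{θ φ} = (1/2) g^{φφ} (∂_θ g_{φφ} + ∂_φ g_{φθ} - ∂_φ g_{θφ}) = (1/2)(1/sin(θ)^2)((sin(2*θ)) + (0) - (0)) = 1/tan(θ)
This differs from the proposed value -1/tan(θ).
No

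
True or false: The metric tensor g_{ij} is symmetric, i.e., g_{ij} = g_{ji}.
By definition the metric is a symmetric bilinear form, g_{ij} = g_{ji}.
True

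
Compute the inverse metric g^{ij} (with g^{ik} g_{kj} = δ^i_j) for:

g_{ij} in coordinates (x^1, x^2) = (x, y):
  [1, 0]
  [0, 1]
The metric is diagonal, so g^{ij} is diagonal with entries 1/g_{ii}: diag(1, 1).
g^{ij}:
  [1, 0]
  [0, 1]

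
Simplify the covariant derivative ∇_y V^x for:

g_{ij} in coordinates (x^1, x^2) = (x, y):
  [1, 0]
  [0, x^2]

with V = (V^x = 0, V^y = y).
Non-zero Christoffel symbols:
Γ^x_{y y} = -x
Γ^y_{x y} = 1/x
∇_y V^x = ∂_y V^x + Γ^x_{y j} V^j
  = (0) + (0)(0) + (-x)(y)
  = -x*y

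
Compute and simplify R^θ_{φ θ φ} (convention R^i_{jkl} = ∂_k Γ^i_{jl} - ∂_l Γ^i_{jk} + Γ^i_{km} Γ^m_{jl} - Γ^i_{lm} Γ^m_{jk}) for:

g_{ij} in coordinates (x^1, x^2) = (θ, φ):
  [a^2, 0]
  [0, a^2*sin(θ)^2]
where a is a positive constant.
Non-zero Christoffel symbols (Γ^k_{ij} = Γ^k_{ji}):
Γ^θ_{φ φ} = -sin(2*θ)/2
Γ^φ_{θ φ} = 1/tan(θ)
R^θ_{φ θ φ} = ∂_θ Γ^θ_{φ φ} - ∂_φ Γ^θ_{φ θ} + Γ^θ_{θ m} Γ^m_{φ φ} - Γ^θ_{φ m} Γ^m_{φ θ}
  = (-cos(2*θ)) - (0) + (0) - (-cos(θ)^2) = sin(θ)^2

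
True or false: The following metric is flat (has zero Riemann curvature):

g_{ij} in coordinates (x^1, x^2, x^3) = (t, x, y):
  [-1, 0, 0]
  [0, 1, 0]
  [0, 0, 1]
All metric components are constant, so every Christoffel symbol vanishes and R^i_{jkl} = 0.
True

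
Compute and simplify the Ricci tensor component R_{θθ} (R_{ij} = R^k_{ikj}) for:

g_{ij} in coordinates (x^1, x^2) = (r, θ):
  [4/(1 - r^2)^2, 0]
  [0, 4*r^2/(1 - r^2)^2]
Non-zero Christoffel symbols (Γ^k_{ij} = Γ^k_{ji}):
Γ^r_{r r} = 2*r/(1 - r^2)
Γ^r_{θ θ} = (r^3 + r)/(r^2 - 1)
Γ^θ_{r θ} = (-r^2 - 1)/(r^3 - r)
R^r_{θ r θ} = ∂_r Γ^r_{θ θ} - ∂_θ Γ^r_{θ r} + Γ^r_{r m} Γ^m_{θ θ} - Γ^r_{θ m} Γ^m_{θ r}
  = ((r^4 - 4*r^2 - 1)/(r^2 - 1)^2) - (0) + (-2*r^2*(r^2 + 1)/(r^2 - 1)^2) - (-(r^2 + 1)^2/(r^2 - 1)^2) = -4*r^2/(r^2 - 1)^2
R^θ_{θ θ θ} = 0 (a repeated index in an antisymmetric pair)
R_{θθ} = R^r_{θ r θ} + R^θ_{θ θ θ} = (-4*r^2/(r^2 - 1)^2) + (0) = -4*r^2/(r^2 - 1)^2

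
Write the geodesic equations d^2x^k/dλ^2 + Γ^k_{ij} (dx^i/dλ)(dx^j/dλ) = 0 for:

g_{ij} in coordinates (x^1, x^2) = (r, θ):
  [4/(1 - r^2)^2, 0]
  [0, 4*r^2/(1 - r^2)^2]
Geodesic equation: d^2x^k/dλ^2 + Γ^k_{ij} (dx^i/dλ)(dx^j/dλ) = 0.
Non-zero Christoffel symbols:
Γ^r_{r r} = 2*r/(1 - r^2)
Γ^r_{θ θ} = (r^3 + r)/(r^2 - 1)
Γ^θ_{r θ} = (-r^2 - 1)/(r^3 - r)
Substituting (the symmetric pair Γ^k_{ij}, Γ^k_{ji} combines into a factor 2):
d^2r/dλ^2 + (2*r/(1 - r^2)) (dr/dλ)^2 + ((r^3 + r)/(r^2 - 1)) (dθ/dλ)^2 = 0
d^2θ/dλ^2 + ((-2*r^2 - 2)/(r^3 - r)) (dr/dλ)(dθ/dλ) = 0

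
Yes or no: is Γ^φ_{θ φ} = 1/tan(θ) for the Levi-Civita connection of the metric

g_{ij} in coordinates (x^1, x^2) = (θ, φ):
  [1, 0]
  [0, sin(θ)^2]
Γ^φ_{θ φ} = (1/2) g^{φφ} (∂_θ g_{φφ} + ∂_φ g_{φθ} - ∂_φ g_{θφ}) = (1/2)(1/sin(θ)^2)((sin(2*θ)) + (0) - (0)) = 1/tan(θ)
This equals the proposed value 1/tan(θ).
Yes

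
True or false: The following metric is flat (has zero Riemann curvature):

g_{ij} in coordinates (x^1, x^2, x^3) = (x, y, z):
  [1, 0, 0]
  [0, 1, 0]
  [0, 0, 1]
All metric components are constant, so every Christoffel symbol vanishes and R^i_{jkl} = 0.
True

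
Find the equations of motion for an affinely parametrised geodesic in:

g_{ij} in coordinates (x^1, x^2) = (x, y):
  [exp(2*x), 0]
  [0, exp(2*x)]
Geodesic equation: d^2x^k/dλ^2 + Γ^k_{ij} (dx^i/dλ)(dx^j/dλ) = 0.
Non-zero Christoffel symbols:
Γ^x_{x x} = 1
Γ^x_{y y} = -1
Γ^y_{x y} = 1
Substituting (the symmetric pair Γ^k_{ij}, Γ^k_{ji} combines into a factor 2):
d^2x/dλ^2 + (dx/dλ)^2 - (dy/dλ)^2 = 0
d^2y/dλ^2 + 2 (dx/dλ)(dy/dλ) = 0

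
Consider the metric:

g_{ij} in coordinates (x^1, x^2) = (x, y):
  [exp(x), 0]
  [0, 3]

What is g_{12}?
With x^1 = x, x^2 = y, g_{12} = g_{xy} is the row-1, column-2 entry of the matrix.
g_{12} = 0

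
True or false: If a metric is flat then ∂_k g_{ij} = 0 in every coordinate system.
Flatness means R^i_{jkl} = 0; the components can still vary, e.g. the flat plane in polar coordinates has g_{θθ} = r^2.
False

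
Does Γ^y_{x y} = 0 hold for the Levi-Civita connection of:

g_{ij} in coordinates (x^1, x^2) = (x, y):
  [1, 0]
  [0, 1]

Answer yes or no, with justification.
Γ^y_{x y} = (1/2) g^{yy} (∂_x g_{yy} + ∂_y g_{yx} - ∂_y g_{xy}) = (1/2)(1)((0) + (0) - (0)) = 0
This equals the proposed value 0.
Yes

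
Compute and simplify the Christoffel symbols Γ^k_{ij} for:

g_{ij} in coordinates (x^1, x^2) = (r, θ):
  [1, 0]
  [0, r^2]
Using Γ^k_{ij} = (1/2) g^{km} (∂_i g_{mj} + ∂_j g_{mi} - ∂_m g_{ij}); the metric is diagonal, so only the m = k term contributes.
Non-zero symbols (using the symmetry Γ^k_{ij} = Γ^k_{ji}):
Γ^r_{θ θ} = (1/2) g^{rr} (∂_θ g_{rθ} + ∂_θ g_{rθ} - ∂_r g_{θθ}) = (1/2)(1)((0) + (0) - (2*r)) = -r
Γ^θ_{r θ} = (1/2) g^{θθ} (∂_r g_{θθ} + ∂_θ g_{θr} - ∂_θ g_{rθ}) = (1/2)(1/r^2)((2*r) + (0) - (0)) = 1/r
All other Christoffel symbols are zero.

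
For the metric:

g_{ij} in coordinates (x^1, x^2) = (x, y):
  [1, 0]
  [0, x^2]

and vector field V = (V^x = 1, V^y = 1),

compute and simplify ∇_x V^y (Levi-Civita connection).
Non-zero Christoffel symbols:
Γ^x_{y y} = -x
Γ^y_{x y} = 1/x
∇_x V^y = ∂_x V^y + Γ^y_{x j} V^j
  = (0) + (0)(1) + (1/x)(1)
  = 1/x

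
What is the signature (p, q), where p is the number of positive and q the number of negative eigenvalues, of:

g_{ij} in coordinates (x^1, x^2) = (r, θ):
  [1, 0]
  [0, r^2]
The metric is diagonal, so its eigenvalues are the diagonal entries: 1, r^2 (at a generic point, where coordinate-dependent entries are positive).
2 positive, 0 negative.
(2, 0) - Riemannian (positive definite)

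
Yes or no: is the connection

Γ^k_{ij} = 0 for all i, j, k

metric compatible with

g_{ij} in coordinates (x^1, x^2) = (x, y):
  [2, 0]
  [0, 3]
Using ∇_k g_{ij} = ∂_k g_{ij} - Γ^m_{ki} g_{mj} - Γ^m_{kj} g_{im}:
e.g. ∇_x g_{yy} = (0) - (0) - (0) = 0
Every component ∇_k g_{ij} vanishes: the connection is metric compatible.
Yes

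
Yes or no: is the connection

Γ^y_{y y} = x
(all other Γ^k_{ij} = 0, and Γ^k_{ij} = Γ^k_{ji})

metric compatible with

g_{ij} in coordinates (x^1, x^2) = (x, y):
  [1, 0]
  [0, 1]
Using ∇_k g_{ij} = ∂_k g_{ij} - Γ^m_{ki} g_{mj} - Γ^m_{kj} g_{im}:
∇_y g_{yy} = (0) - (x) - (x) = -2*x ≠ 0
So the connection is not metric compatible (it is not the Levi-Civita connection).
No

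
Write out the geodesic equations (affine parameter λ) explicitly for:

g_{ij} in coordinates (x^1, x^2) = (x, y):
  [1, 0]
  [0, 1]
Geodesic equation: d^2x^k/dλ^2 + Γ^k_{ij} (dx^i/dλ)(dx^j/dλ) = 0.
All Christoffel symbols vanish, so the geodesics are straight lines:
d^2x/dλ^2 = 0
d^2y/dλ^2 = 0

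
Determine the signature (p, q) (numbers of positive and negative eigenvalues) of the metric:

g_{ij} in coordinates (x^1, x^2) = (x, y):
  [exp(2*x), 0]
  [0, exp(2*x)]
The metric is diagonal, so its eigenvalues are the diagonal entries: exp(2*x), exp(2*x) (at a generic point, where coordinate-dependent entries are positive).
2 positive, 0 negative.
(2, 0) - Riemannian (positive definite)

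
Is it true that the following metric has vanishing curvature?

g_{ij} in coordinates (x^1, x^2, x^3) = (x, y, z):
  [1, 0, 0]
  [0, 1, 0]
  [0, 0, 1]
All metric components are constant, so every Christoffel symbol vanishes and R^i_{jkl} = 0.
Yes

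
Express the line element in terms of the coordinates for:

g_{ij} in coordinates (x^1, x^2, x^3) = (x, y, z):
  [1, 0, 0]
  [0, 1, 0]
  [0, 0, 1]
ds^2 = g_{ij} dx^i dx^j; only the non-zero components contribute.
ds^2 = dx^2 + dy^2 + dz^2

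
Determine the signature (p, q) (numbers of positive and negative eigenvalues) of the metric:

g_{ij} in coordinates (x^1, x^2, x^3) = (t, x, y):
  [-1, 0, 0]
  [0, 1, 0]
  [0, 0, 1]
The metric is diagonal, so its eigenvalues are the diagonal entries: -1, 1, 1 (at a generic point, where coordinate-dependent entries are positive).
2 positive, 1 negative.
(2, 1) - Lorentzian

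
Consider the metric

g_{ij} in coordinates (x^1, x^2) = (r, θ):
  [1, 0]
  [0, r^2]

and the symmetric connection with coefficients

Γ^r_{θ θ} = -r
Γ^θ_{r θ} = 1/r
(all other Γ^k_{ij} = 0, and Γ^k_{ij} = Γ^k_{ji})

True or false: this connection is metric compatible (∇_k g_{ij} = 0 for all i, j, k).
Using ∇_k g_{ij} = ∂_k g_{ij} - Γ^m_{ki} g_{mj} - Γ^m_{kj} g_{im}:
e.g. ∇_r g_{θθ} = (2*r) - (r) - (r) = 0
Every component ∇_k g_{ij} vanishes: the connection is metric compatible.
True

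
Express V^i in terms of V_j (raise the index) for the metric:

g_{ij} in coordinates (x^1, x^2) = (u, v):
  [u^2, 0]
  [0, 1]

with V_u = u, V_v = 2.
Inverse metric (diagonal): g^{uu} = 1/u^2, g^{vv} = 1
V^i = g^{ij} V_j:
V^u = (1/u^2)(u) + (0)(2) = 1/u
V^v = (0)(u) + (1)(2) = 2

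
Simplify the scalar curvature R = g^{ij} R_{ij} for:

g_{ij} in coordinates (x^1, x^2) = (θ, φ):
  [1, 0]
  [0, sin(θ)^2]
Non-zero Christoffel symbols (Γ^k_{ij} = Γ^k_{ji}):
Γ^θ_{φ φ} = -sin(2*θ)/2
Γ^φ_{θ φ} = 1/tan(θ)
Ricci tensor (R_{ij} = R^k_{ikj}): R_{θθ} = 1, R_{θφ} = 0, R_{φφ} = sin(θ)^2
Inverse metric: g^{θθ} = 1, g^{φφ} = 1/sin(θ)^2
R = g^{ij} R_{ij} = (1)(1) + (1/sin(θ)^2)(sin(θ)^2) = 2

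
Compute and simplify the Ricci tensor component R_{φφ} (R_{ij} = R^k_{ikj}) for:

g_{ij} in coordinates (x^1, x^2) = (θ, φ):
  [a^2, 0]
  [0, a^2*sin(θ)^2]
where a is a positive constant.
Non-zero Christoffel symbols (Γ^k_{ij} = Γ^k_{ji}):
Γ^θ_{φ φ} = -sin(2*θ)/2
Γ^φ_{θ φ} = 1/tan(θ)
R^θ_{φ θ φ} = ∂_θ Γ^θ_{φ φ} - ∂_φ Γ^θ_{φ θ} + Γ^θ_{θ m} Γ^m_{φ φ} - Γ^θ_{φ m} Γ^m_{φ θ}
  = (-cos(2*θ)) - (0) + (0) - (-cos(θ)^2) = sin(θ)^2
R^φ_{φ φ φ} = 0 (a repeated index in an antisymmetric pair)
R_{φφ} = R^θ_{φ θ φ} + R^φ_{φ φ φ} = (sin(θ)^2) + (0) = sin(θ)^2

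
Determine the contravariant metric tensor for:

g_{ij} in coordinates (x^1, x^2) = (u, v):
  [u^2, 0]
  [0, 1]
The metric is diagonal, so g^{ij} is diagonal with entries 1/g_{ii}: diag(1/(u^2), 1).
g^{ij}:
  [1/u^2, 0]
  [0, 1]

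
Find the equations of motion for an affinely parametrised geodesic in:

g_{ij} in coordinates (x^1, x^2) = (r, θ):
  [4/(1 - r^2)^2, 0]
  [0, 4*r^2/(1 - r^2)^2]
Geodesic equation: d^2x^k/dλ^2 + Γ^k_{ij} (dx^i/dλ)(dx^j/dλ) = 0.
Non-zero Christoffel symbols:
Γ^r_{r r} = 2*r/(1 - r^2)
Γ^r_{θ θ} = (r^3 + r)/(r^2 - 1)
Γ^θ_{r θ} = (-r^2 - 1)/(r^3 - r)
Substituting (the symmetric pair Γ^k_{ij}, Γ^k_{ji} combines into a factor 2):
d^2r/dλ^2 + (2*r/(1 - r^2)) (dr/dλ)^2 + ((r^3 + r)/(r^2 - 1)) (dθ/dλ)^2 = 0
d^2θ/dλ^2 + ((-2*r^2 - 2)/(r^3 - r)) (dr/dλ)(dθ/dλ) = 0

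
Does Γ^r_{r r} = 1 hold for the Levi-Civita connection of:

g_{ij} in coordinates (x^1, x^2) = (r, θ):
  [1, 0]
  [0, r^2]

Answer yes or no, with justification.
Γ^r_{r r} = (1/2) g^{rr} (∂_r g_{rr} + ∂_r g_{rr} - ∂_r g_{rr}) = (1/2)(1)((0) + (0) - (0)) = 0
This differs from the proposed value 1.
No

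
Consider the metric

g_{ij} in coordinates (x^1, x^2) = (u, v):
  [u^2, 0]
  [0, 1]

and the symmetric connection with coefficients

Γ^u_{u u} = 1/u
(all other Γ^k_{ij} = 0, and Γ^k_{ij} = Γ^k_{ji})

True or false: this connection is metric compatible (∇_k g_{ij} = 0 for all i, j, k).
Using ∇_k g_{ij} = ∂_k g_{ij} - Γ^m_{ki} g_{mj} - Γ^m_{kj} g_{im}:
e.g. ∇_u g_{uu} = (2*u) - (u) - (u) = 0
Every component ∇_k g_{ij} vanishes: the connection is metric compatible.
True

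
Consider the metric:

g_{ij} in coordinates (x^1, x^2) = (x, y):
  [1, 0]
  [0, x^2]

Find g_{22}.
With x^1 = x, x^2 = y, g_{22} = g_{yy} is the row-2, column-2 entry of the matrix.
g_{22} = x^2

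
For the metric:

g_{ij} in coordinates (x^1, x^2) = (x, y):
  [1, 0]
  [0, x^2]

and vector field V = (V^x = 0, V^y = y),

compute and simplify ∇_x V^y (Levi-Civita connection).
Non-zero Christoffel symbols:
Γ^x_{y y} = -x
Γ^y_{x y} = 1/x
∇_x V^y = ∂_x V^y + Γ^y_{x j} V^j
  = (0) + (0)(0) + (1/x)(y)
  = y/x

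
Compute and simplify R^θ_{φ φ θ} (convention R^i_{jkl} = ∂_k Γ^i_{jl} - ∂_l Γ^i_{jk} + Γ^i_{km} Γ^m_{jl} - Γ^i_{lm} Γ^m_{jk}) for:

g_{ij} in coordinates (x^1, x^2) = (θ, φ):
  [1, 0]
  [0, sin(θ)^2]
Non-zero Christoffel symbols (Γ^k_{ij} = Γ^k_{ji}):
Γ^θ_{φ φ} = -sin(2*θ)/2
Γ^φ_{θ φ} = 1/tan(θ)
R^θ_{φ φ θ} = ∂_φ Γ^θ_{φ θ} - ∂_θ Γ^θ_{φ φ} + Γ^θ_{φ m} Γ^m_{φ θ} - Γ^θ_{θ m} Γ^m_{φ φ}
  = (0) - (-cos(2*θ)) + (-cos(θ)^2) - (0) = -sin(θ)^2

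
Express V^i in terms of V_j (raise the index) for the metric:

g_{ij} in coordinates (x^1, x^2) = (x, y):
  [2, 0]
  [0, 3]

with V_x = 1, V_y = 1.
Inverse metric (diagonal): g^{xx} = 1/2, g^{yy} = 1/3
V^i = g^{ij} V_j:
V^x = (1/2)(1) + (0)(1) = 1/2
V^y = (0)(1) + (1/3)(1) = 1/3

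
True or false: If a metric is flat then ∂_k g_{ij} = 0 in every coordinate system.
Flatness means R^i_{jkl} = 0; the components can still vary, e.g. the flat plane in polar coordinates has g_{θθ} = r^2.
False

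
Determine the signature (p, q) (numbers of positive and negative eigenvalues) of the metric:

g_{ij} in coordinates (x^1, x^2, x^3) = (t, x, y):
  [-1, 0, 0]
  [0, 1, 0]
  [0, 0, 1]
The metric is diagonal, so its eigenvalues are the diagonal entries: -1, 1, 1 (at a generic point, where coordinate-dependent entries are positive).
2 positive, 1 negative.
(2, 1) - Lorentzian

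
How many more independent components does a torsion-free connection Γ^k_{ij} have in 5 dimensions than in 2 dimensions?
Independent components in n dimensions: n × n(n+1)/2 = n^2(n+1)/2.
5D: 5 × 15 = 75
2D: 2 × 3 = 6
Difference = 75 - 6 = 69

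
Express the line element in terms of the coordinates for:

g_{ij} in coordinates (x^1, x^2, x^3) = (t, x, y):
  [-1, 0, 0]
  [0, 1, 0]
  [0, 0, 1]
ds^2 = g_{ij} dx^i dx^j; only the non-zero components contribute.
ds^2 = -dt^2 + dx^2 + dy^2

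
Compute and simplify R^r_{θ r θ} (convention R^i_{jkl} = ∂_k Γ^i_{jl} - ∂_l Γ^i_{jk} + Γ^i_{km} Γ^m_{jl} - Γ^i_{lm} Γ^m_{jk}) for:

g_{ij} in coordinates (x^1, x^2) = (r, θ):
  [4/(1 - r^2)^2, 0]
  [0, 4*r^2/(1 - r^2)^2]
Non-zero Christoffel symbols (Γ^k_{ij} = Γ^k_{ji}):
Γ^r_{r r} = 2*r/(1 - r^2)
Γ^r_{θ θ} = (r^3 + r)/(r^2 - 1)
Γ^θ_{r θ} = (-r^2 - 1)/(r^3 - r)
R^r_{θ r θ} = ∂_r Γ^r_{θ θ} - ∂_θ Γ^r_{θ r} + Γ^r_{r m} Γ^m_{θ θ} - Γ^r_{θ m} Γ^m_{θ r}
  = ((r^4 - 4*r^2 - 1)/(r^2 - 1)^2) - (0) + (-2*r^2*(r^2 + 1)/(r^2 - 1)^2) - (-(r^2 + 1)^2/(r^2 - 1)^2) = -4*r^2/(r^2 - 1)^2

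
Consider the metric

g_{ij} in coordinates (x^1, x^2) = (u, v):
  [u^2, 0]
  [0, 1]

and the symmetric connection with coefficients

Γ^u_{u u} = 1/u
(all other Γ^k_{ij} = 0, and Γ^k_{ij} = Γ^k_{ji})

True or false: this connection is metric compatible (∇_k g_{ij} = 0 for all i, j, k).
Using ∇_k g_{ij} = ∂_k g_{ij} - Γ^m_{ki} g_{mj} - Γ^m_{kj} g_{im}:
e.g. ∇_u g_{uu} = (2*u) - (u) - (u) = 0
Every component ∇_k g_{ij} vanishes: the connection is metric compatible.
True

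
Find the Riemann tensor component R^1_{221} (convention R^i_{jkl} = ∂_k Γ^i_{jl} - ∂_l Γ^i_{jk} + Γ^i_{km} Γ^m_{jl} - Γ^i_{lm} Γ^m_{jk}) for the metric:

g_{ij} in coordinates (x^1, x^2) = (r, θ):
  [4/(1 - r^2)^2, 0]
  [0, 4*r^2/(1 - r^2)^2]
Non-zero Christoffel symbols (Γ^k_{ij} = Γ^k_{ji}):
Γ^r_{r r} = 2*r/(1 - r^2)
Γ^r_{θ θ} = (r^3 + r)/(r^2 - 1)
Γ^θ_{r θ} = (-r^2 - 1)/(r^3 - r)
R^r_{θ θ r} = ∂_θ Γ^r_{θ r} - ∂_r Γ^r_{θ θ} + Γ^r_{θ m} Γ^m_{θ r} - Γ^r_{r m} Γ^m_{θ θ}
  = (0) - ((r^4 - 4*r^2 - 1)/(r^2 - 1)^2) + (-(r^2 + 1)^2/(r^2 - 1)^2) - (-2*r^2*(r^2 + 1)/(r^2 - 1)^2) = 4*r^2/(r^2 - 1)^2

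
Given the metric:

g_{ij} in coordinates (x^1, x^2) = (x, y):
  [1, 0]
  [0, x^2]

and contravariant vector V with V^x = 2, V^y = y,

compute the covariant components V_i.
V_i = g_{ij} V^j:
V_x = (1)(2) + (0)(y) = 2
V_y = (0)(2) + (x^2)(y) = x^2*y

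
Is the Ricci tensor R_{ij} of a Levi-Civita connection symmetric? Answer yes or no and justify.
R_{ij} = R^k_{ikj}; the pair symmetry R_{kilj} = R_{ljki} gives R_{ij} = R_{ji}.
Yes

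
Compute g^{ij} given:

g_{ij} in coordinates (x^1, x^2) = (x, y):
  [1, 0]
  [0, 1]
The metric is diagonal, so g^{ij} is diagonal with entries 1/g_{ii}: diag(1, 1).
g^{ij}:
  [1, 0]
  [0, 1]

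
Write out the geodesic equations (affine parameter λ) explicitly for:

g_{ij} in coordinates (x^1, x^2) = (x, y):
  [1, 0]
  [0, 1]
Geodesic equation: d^2x^k/dλ^2 + Γ^k_{ij} (dx^i/dλ)(dx^j/dλ) = 0.
All Christoffel symbols vanish, so the geodesics are straight lines:
d^2x/dλ^2 = 0
d^2y/dλ^2 = 0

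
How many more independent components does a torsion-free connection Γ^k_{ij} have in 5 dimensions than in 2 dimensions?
Independent components in n dimensions: n × n(n+1)/2 = n^2(n+1)/2.
5D: 5 × 15 = 75
2D: 2 × 3 = 6
Difference = 75 - 6 = 69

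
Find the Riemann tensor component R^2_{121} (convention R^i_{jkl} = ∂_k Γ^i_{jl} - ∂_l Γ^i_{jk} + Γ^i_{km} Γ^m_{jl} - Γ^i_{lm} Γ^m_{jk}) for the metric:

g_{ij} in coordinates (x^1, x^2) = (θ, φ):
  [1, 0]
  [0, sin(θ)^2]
Non-zero Christoffel symbols (Γ^k_{ij} = Γ^k_{ji}):
Γ^θ_{φ φ} = -sin(2*θ)/2
Γ^φ_{θ φ} = 1/tan(θ)
R^φ_{θ φ θ} = ∂_φ Γ^φ_{θ θ} - ∂_θ Γ^φ_{θ φ} + Γ^φ_{φ m} Γ^m_{θ θ} - Γ^φ_{θ m} Γ^m_{θ φ}
  = (0) - (-1/sin(θ)^2) + (0) - (1/tan(θ)^2) = 1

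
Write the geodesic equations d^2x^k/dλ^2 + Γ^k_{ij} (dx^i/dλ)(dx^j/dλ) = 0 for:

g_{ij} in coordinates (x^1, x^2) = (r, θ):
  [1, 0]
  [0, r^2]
Geodesic equation: d^2x^k/dλ^2 + Γ^k_{ij} (dx^i/dλ)(dx^j/dλ) = 0.
Non-zero Christoffel symbols:
Γ^r_{θ θ} = -r
Γ^θ_{r θ} = 1/r
Substituting (the symmetric pair Γ^k_{ij}, Γ^k_{ji} combines into a factor 2):
d^2r/dλ^2 - r (dθ/dλ)^2 = 0
d^2θ/dλ^2 + (2/r) (dr/dλ)(dθ/dλ) = 0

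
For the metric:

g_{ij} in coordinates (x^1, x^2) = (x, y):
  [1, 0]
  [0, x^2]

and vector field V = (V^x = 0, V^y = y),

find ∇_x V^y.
Non-zero Christoffel symbols:
Γ^x_{y y} = -x
Γ^y_{x y} = 1/x
∇_x V^y = ∂_x V^y + Γ^y_{x j} V^j
  = (0) + (0)(0) + (1/x)(y)
  = y/x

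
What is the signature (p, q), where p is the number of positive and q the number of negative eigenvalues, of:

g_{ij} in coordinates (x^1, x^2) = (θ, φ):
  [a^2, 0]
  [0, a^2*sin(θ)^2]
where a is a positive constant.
The metric is diagonal, so its eigenvalues are the diagonal entries: a^2, a^2*sin(θ)^2 (at a generic point, where coordinate-dependent entries are positive).
2 positive, 0 negative.
(2, 0) - Riemannian (positive definite)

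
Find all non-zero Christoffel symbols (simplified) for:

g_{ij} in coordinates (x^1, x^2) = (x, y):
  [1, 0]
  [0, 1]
Using Γ^k_{ij} = (1/2) g^{km} (∂_i g_{mj} + ∂_j g_{mi} - ∂_m g_{ij}); the metric is diagonal, so only the m = k term contributes.
Every metric component is constant, so all ∂_m g_{ij} = 0 and every Christoffel symbol vanishes.
All Christoffel symbols are zero.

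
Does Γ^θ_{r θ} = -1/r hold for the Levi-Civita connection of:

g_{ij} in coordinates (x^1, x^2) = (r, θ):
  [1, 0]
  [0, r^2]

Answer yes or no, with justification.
Γ^θ_{r θ} = (1/2) g^{θθ} (∂_r g_{θθ} + ∂_θ g_{θr} - ∂_θ g_{rθ}) = (1/2)(1/r^2)((2*r) + (0) - (0)) = 1/r
This differs from the proposed value -1/r.
No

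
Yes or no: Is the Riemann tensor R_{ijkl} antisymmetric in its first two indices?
R_{ijkl} = -R_{jikl} (follows from metric compatibility).
Yes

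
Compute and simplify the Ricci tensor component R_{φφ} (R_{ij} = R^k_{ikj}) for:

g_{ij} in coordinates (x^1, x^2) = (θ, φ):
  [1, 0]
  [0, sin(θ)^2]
Non-zero Christoffel symbols (Γ^k_{ij} = Γ^k_{ji}):
Γ^θ_{φ φ} = -sin(2*θ)/2
Γ^φ_{θ φ} = 1/tan(θ)
R^θ_{φ θ φ} = ∂_θ Γ^θ_{φ φ} - ∂_φ Γ^θ_{φ θ} + Γ^θ_{θ m} Γ^m_{φ φ} - Γ^θ_{φ m} Γ^m_{φ θ}
  = (-cos(2*θ)) - (0) + (0) - (-cos(θ)^2) = sin(θ)^2
R^φ_{φ φ φ} = 0 (a repeated index in an antisymmetric pair)
R_{φφ} = R^θ_{φ θ φ} + R^φ_{φ φ φ} = (sin(θ)^2) + (0) = sin(θ)^2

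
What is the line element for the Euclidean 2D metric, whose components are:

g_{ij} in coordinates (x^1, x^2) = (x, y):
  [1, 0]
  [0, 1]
ds^2 = g_{ij} dx^i dx^j; only the non-zero components contribute.
ds^2 = dx^2 + dy^2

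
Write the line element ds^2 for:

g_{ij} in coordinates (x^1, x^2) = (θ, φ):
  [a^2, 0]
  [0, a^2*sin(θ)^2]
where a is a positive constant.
ds^2 = g_{ij} dx^i dx^j; only the non-zero components contribute.
ds^2 = a^2 dθ^2 + a^2*sin(θ)^2 dφ^2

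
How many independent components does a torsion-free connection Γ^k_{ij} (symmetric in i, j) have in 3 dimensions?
Γ^k_{ij} has n choices for the upper index and n(n+1)/2 independent symmetric lower index pairs.
Total = 3 × 3×4/2 = 3 × 6 = 18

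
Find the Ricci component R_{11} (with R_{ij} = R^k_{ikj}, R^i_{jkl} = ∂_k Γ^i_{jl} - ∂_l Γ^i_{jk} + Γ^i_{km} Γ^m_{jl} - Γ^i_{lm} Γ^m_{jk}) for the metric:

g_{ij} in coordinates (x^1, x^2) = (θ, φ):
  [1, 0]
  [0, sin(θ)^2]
Non-zero Christoffel symbols (Γ^k_{ij} = Γ^k_{ji}):
Γ^θ_{φ φ} = -sin(2*θ)/2
Γ^φ_{θ φ} = 1/tan(θ)
R^θ_{θ θ θ} = 0 (a repeated index in an antisymmetric pair)
R^φ_{θ φ θ} = ∂_φ Γ^φ_{θ θ} - ∂_θ Γ^φ_{θ φ} + Γ^φ_{φ m} Γ^m_{θ θ} - Γ^φ_{θ m} Γ^m_{θ φ}
  = (0) - (-1/sin(θ)^2) + (0) - (1/tan(θ)^2) = 1
R_{θθ} = R^θ_{θ θ θ} + R^φ_{θ φ θ} = (0) + (1) = 1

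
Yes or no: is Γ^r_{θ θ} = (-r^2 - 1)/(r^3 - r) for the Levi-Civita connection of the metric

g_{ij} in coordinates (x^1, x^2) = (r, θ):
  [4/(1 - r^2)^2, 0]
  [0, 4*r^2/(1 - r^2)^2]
Γ^r_{θ θ} = (1/2) g^{rr} (∂_θ g_{rθ} + ∂_θ g_{rθ} - ∂_r g_{θθ}) = (1/2)((1 - r^2)^2/4)((0) + (0) - (-8*(r^3 + r)/(r^2 - 1)^3)) = (r^3 + r)/(r^2 - 1)
This differs from the proposed value (-r^2 - 1)/(r^3 - r).
No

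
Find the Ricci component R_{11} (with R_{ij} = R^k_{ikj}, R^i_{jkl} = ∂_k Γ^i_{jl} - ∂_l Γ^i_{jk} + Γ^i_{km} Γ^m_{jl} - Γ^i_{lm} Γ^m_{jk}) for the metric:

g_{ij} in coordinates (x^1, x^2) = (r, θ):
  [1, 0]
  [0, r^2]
Non-zero Christoffel symbols (Γ^k_{ij} = Γ^k_{ji}):
Γ^r_{θ θ} = -r
Γ^θ_{r θ} = 1/r
R^r_{r r r} = 0 (a repeated index in an antisymmetric pair)
R^θ_{r θ r} = ∂_θ Γ^θ_{r r} - ∂_r Γ^θ_{r θ} + Γ^θ_{θ m} Γ^m_{r r} - Γ^θ_{r m} Γ^m_{r θ}
  = (0) - (-1/r^2) + (0) - (1/r^2) = 0
R_{rr} = R^r_{r r r} + R^θ_{r θ r} = (0) + (0) = 0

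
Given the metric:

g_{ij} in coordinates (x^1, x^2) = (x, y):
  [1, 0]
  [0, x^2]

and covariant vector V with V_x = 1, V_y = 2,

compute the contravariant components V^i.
Inverse metric (diagonal): g^{xx} = 1, g^{yy} = 1/x^2
V^i = g^{ij} V_j:
V^x = (1)(1) + (0)(2) = 1
V^y = (0)(1) + (1/x^2)(2) = 2/x^2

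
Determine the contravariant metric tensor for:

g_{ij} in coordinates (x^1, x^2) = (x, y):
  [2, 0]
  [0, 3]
The metric is diagonal, so g^{ij} is diagonal with entries 1/g_{ii}: diag(1/2, 1/3).
g^{ij}:
  [1/2, 0]
  [0, 1/3]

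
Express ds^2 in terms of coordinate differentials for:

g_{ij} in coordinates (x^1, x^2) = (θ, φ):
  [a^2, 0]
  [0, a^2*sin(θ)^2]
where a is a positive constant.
ds^2 = g_{ij} dx^i dx^j; only the non-zero components contribute.
ds^2 = a^2 dθ^2 + a^2*sin(θ)^2 dφ^2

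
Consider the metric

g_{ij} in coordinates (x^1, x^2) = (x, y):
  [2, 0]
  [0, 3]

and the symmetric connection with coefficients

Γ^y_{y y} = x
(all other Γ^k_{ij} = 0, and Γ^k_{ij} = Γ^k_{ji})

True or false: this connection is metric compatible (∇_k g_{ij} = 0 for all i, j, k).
Using ∇_k g_{ij} = ∂_k g_{ij} - Γ^m_{ki} g_{mj} - Γ^m_{kj} g_{im}:
∇_y g_{yy} = (0) - (3*x) - (3*x) = -6*x ≠ 0
So the connection is not metric compatible (it is not the Levi-Civita connection).
False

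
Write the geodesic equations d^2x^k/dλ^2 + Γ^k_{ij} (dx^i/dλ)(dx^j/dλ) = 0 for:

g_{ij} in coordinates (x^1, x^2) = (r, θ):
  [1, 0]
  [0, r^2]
Geodesic equation: d^2x^k/dλ^2 + Γ^k_{ij} (dx^i/dλ)(dx^j/dλ) = 0.
Non-zero Christoffel symbols:
Γ^r_{θ θ} = -r
Γ^θ_{r θ} = 1/r
Substituting (the symmetric pair Γ^k_{ij}, Γ^k_{ji} combines into a factor 2):
d^2r/dλ^2 - r (dθ/dλ)^2 = 0
d^2θ/dλ^2 + (2/r) (dr/dλ)(dθ/dλ) = 0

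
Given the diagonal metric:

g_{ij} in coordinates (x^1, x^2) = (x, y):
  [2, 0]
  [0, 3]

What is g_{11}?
With x^1 = x, x^2 = y, g_{11} = g_{xx} is the row-1, column-1 entry of the matrix.
g_{11} = 2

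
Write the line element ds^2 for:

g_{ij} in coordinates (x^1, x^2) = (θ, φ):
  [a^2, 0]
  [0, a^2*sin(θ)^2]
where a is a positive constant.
ds^2 = g_{ij} dx^i dx^j; only the non-zero components contribute.
ds^2 = a^2 dθ^2 + a^2*sin(θ)^2 dφ^2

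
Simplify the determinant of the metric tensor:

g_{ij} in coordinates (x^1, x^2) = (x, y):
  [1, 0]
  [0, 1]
For a 2×2 metric: det(g) = g_{11}·g_{22} - g_{12}·g_{21}
= (1)·(1) - (0)·(0)
= 1 - 0
det(g) = 1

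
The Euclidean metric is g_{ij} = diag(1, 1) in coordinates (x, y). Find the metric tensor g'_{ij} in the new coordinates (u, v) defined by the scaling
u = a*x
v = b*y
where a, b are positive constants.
Invert the transformation: x = u/a, y = v/b
g'_{ij} = (∂x^k/∂x'^i)(∂x^l/∂x'^j) g_{kl}; with g_{kl} = δ_{kl} this is Σ_k (∂x^k/∂x'^i)(∂x^k/∂x'^j).
Jacobian: ∂x/∂u = 1/a, ∂x/∂v = 0, ∂y/∂u = 0, ∂y/∂v = 1/b
g'_{uu} = (1/a)(1/a) + (0)(0) = 1/a^2
g'_{uv} = (1/a)(0) + (0)(1/b) = 0
g'_{vv} = (0)(0) + (1/b)(1/b) = 1/b^2
g'_{ij} = diag(1/a^2, 1/b^2)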